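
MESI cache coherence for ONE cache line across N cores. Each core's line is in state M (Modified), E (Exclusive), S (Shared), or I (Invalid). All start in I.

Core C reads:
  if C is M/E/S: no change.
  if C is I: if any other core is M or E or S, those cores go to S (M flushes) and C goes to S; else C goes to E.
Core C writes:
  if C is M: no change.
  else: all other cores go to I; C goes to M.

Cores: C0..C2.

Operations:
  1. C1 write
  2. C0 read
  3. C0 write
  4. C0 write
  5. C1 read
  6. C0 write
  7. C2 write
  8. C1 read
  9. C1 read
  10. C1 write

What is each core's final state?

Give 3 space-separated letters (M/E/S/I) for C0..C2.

Op 1: C1 write [C1 write: invalidate none -> C1=M] -> [I,M,I]
Op 2: C0 read [C0 read from I: others=['C1=M'] -> C0=S, others downsized to S] -> [S,S,I]
Op 3: C0 write [C0 write: invalidate ['C1=S'] -> C0=M] -> [M,I,I]
Op 4: C0 write [C0 write: already M (modified), no change] -> [M,I,I]
Op 5: C1 read [C1 read from I: others=['C0=M'] -> C1=S, others downsized to S] -> [S,S,I]
Op 6: C0 write [C0 write: invalidate ['C1=S'] -> C0=M] -> [M,I,I]
Op 7: C2 write [C2 write: invalidate ['C0=M'] -> C2=M] -> [I,I,M]
Op 8: C1 read [C1 read from I: others=['C2=M'] -> C1=S, others downsized to S] -> [I,S,S]
Op 9: C1 read [C1 read: already in S, no change] -> [I,S,S]
Op 10: C1 write [C1 write: invalidate ['C2=S'] -> C1=M] -> [I,M,I]

Answer: I M I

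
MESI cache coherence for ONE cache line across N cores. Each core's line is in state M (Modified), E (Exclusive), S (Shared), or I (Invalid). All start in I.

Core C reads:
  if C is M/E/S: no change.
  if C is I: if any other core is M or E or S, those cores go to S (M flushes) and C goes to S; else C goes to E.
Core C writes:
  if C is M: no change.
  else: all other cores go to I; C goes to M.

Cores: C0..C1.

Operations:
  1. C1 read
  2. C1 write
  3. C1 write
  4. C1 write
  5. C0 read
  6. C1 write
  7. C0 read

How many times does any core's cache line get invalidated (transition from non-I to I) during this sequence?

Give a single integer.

Answer: 1

Derivation:
Op 1: C1 read [C1 read from I: no other sharers -> C1=E (exclusive)] -> [I,E] (invalidations this op: 0; running total: 0)
Op 2: C1 write [C1 write: invalidate none -> C1=M] -> [I,M] (invalidations this op: 0; running total: 0)
Op 3: C1 write [C1 write: already M (modified), no change] -> [I,M] (invalidations this op: 0; running total: 0)
Op 4: C1 write [C1 write: already M (modified), no change] -> [I,M] (invalidations this op: 0; running total: 0)
Op 5: C0 read [C0 read from I: others=['C1=M'] -> C0=S, others downsized to S] -> [S,S] (invalidations this op: 0; running total: 0)
Op 6: C1 write [C1 write: invalidate ['C0=S'] -> C1=M] -> [I,M] (invalidations this op: 1; running total: 1)
Op 7: C0 read [C0 read from I: others=['C1=M'] -> C0=S, others downsized to S] -> [S,S] (invalidations this op: 0; running total: 1)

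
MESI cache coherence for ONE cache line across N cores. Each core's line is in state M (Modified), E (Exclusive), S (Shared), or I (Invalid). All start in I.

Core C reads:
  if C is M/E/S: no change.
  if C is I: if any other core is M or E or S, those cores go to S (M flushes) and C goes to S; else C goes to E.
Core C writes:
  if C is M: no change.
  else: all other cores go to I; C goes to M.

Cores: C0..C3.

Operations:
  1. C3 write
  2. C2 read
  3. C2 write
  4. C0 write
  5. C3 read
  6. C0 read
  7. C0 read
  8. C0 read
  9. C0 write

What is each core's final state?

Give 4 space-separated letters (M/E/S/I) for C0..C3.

Answer: M I I I

Derivation:
Op 1: C3 write [C3 write: invalidate none -> C3=M] -> [I,I,I,M]
Op 2: C2 read [C2 read from I: others=['C3=M'] -> C2=S, others downsized to S] -> [I,I,S,S]
Op 3: C2 write [C2 write: invalidate ['C3=S'] -> C2=M] -> [I,I,M,I]
Op 4: C0 write [C0 write: invalidate ['C2=M'] -> C0=M] -> [M,I,I,I]
Op 5: C3 read [C3 read from I: others=['C0=M'] -> C3=S, others downsized to S] -> [S,I,I,S]
Op 6: C0 read [C0 read: already in S, no change] -> [S,I,I,S]
Op 7: C0 read [C0 read: already in S, no change] -> [S,I,I,S]
Op 8: C0 read [C0 read: already in S, no change] -> [S,I,I,S]
Op 9: C0 write [C0 write: invalidate ['C3=S'] -> C0=M] -> [M,I,I,I]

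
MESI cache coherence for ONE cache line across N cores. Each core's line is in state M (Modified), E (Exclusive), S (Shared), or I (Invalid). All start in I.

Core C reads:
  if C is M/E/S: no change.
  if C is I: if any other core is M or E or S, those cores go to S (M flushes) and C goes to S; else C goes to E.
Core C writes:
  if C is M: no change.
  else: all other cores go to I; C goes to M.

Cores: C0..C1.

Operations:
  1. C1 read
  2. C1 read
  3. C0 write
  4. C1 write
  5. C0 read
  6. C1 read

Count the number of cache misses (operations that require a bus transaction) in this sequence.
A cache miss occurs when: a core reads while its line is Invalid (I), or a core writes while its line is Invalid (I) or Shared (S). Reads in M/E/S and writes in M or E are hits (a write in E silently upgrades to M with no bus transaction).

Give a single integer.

Op 1: C1 read [C1 read from I: no other sharers -> C1=E (exclusive)] -> [I,E] [MISS #1: read from I]
Op 2: C1 read [C1 read: already in E, no change] -> [I,E] [hit: read from E]
Op 3: C0 write [C0 write: invalidate ['C1=E'] -> C0=M] -> [M,I] [MISS #2: write from I]
Op 4: C1 write [C1 write: invalidate ['C0=M'] -> C1=M] -> [I,M] [MISS #3: write from I]
Op 5: C0 read [C0 read from I: others=['C1=M'] -> C0=S, others downsized to S] -> [S,S] [MISS #4: read from I]
Op 6: C1 read [C1 read: already in S, no change] -> [S,S] [hit: read from S]

Answer: 4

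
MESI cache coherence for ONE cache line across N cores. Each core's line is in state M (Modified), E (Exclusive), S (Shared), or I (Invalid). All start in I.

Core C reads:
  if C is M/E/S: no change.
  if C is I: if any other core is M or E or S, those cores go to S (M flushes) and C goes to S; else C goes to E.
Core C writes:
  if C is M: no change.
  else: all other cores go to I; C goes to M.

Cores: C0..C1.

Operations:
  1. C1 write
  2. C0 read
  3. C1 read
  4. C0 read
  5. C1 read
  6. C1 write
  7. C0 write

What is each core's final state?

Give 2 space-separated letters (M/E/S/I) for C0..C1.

Answer: M I

Derivation:
Op 1: C1 write [C1 write: invalidate none -> C1=M] -> [I,M]
Op 2: C0 read [C0 read from I: others=['C1=M'] -> C0=S, others downsized to S] -> [S,S]
Op 3: C1 read [C1 read: already in S, no change] -> [S,S]
Op 4: C0 read [C0 read: already in S, no change] -> [S,S]
Op 5: C1 read [C1 read: already in S, no change] -> [S,S]
Op 6: C1 write [C1 write: invalidate ['C0=S'] -> C1=M] -> [I,M]
Op 7: C0 write [C0 write: invalidate ['C1=M'] -> C0=M] -> [M,I]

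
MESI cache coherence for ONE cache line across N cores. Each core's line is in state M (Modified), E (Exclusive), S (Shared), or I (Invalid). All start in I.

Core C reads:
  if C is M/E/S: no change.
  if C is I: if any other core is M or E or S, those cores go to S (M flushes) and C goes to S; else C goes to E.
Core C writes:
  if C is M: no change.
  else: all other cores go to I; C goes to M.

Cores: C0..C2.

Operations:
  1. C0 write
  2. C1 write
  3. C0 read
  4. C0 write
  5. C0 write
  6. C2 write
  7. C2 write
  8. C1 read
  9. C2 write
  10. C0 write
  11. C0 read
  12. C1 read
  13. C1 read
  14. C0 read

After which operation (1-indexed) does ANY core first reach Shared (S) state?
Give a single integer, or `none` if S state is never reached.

Answer: 3

Derivation:
Op 1: C0 write [C0 write: invalidate none -> C0=M] -> [M,I,I]
Op 2: C1 write [C1 write: invalidate ['C0=M'] -> C1=M] -> [I,M,I]
Op 3: C0 read [C0 read from I: others=['C1=M'] -> C0=S, others downsized to S] -> [S,S,I]
  -> First S state at op 3; remaining ops need not be traced.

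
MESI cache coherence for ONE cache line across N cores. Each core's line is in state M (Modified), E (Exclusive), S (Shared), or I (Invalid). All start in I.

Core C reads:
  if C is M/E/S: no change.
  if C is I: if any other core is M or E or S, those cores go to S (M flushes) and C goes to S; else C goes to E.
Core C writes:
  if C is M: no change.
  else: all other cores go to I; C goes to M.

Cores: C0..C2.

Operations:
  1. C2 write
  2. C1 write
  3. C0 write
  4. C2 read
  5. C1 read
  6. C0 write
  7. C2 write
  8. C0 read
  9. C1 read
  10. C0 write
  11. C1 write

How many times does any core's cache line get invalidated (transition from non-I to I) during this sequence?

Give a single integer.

Op 1: C2 write [C2 write: invalidate none -> C2=M] -> [I,I,M] (invalidations this op: 0; running total: 0)
Op 2: C1 write [C1 write: invalidate ['C2=M'] -> C1=M] -> [I,M,I] (invalidations this op: 1; running total: 1)
Op 3: C0 write [C0 write: invalidate ['C1=M'] -> C0=M] -> [M,I,I] (invalidations this op: 1; running total: 2)
Op 4: C2 read [C2 read from I: others=['C0=M'] -> C2=S, others downsized to S] -> [S,I,S] (invalidations this op: 0; running total: 2)
Op 5: C1 read [C1 read from I: others=['C0=S', 'C2=S'] -> C1=S, others downsized to S] -> [S,S,S] (invalidations this op: 0; running total: 2)
Op 6: C0 write [C0 write: invalidate ['C1=S', 'C2=S'] -> C0=M] -> [M,I,I] (invalidations this op: 2; running total: 4)
Op 7: C2 write [C2 write: invalidate ['C0=M'] -> C2=M] -> [I,I,M] (invalidations this op: 1; running total: 5)
Op 8: C0 read [C0 read from I: others=['C2=M'] -> C0=S, others downsized to S] -> [S,I,S] (invalidations this op: 0; running total: 5)
Op 9: C1 read [C1 read from I: others=['C0=S', 'C2=S'] -> C1=S, others downsized to S] -> [S,S,S] (invalidations this op: 0; running total: 5)
Op 10: C0 write [C0 write: invalidate ['C1=S', 'C2=S'] -> C0=M] -> [M,I,I] (invalidations this op: 2; running total: 7)
Op 11: C1 write [C1 write: invalidate ['C0=M'] -> C1=M] -> [I,M,I] (invalidations this op: 1; running total: 8)

Answer: 8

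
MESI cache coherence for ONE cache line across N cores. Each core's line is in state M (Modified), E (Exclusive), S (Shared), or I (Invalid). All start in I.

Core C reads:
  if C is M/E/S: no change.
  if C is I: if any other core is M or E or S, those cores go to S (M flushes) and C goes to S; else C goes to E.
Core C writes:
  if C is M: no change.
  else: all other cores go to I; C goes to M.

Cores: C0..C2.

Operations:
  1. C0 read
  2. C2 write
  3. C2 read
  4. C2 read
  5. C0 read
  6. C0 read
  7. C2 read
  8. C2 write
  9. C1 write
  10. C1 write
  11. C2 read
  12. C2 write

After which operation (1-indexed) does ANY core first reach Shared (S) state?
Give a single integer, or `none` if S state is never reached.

Answer: 5

Derivation:
Op 1: C0 read [C0 read from I: no other sharers -> C0=E (exclusive)] -> [E,I,I]
Op 2: C2 write [C2 write: invalidate ['C0=E'] -> C2=M] -> [I,I,M]
Op 3: C2 read [C2 read: already in M, no change] -> [I,I,M]
Op 4: C2 read [C2 read: already in M, no change] -> [I,I,M]
Op 5: C0 read [C0 read from I: others=['C2=M'] -> C0=S, others downsized to S] -> [S,I,S]
  -> First S state at op 5; remaining ops need not be traced.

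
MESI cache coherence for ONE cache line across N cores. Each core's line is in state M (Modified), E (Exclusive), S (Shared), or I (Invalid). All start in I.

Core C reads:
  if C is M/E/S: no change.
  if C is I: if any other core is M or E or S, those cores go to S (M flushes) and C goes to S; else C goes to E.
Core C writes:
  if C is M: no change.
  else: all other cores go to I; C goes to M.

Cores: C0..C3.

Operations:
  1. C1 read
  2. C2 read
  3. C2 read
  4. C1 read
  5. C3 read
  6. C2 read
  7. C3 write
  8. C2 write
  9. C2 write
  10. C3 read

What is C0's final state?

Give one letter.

Answer: I

Derivation:
Op 1: C1 read [C1 read from I: no other sharers -> C1=E (exclusive)] -> [I,E,I,I]
Op 2: C2 read [C2 read from I: others=['C1=E'] -> C2=S, others downsized to S] -> [I,S,S,I]
Op 3: C2 read [C2 read: already in S, no change] -> [I,S,S,I]
Op 4: C1 read [C1 read: already in S, no change] -> [I,S,S,I]
Op 5: C3 read [C3 read from I: others=['C1=S', 'C2=S'] -> C3=S, others downsized to S] -> [I,S,S,S]
Op 6: C2 read [C2 read: already in S, no change] -> [I,S,S,S]
Op 7: C3 write [C3 write: invalidate ['C1=S', 'C2=S'] -> C3=M] -> [I,I,I,M]
Op 8: C2 write [C2 write: invalidate ['C3=M'] -> C2=M] -> [I,I,M,I]
Op 9: C2 write [C2 write: already M (modified), no change] -> [I,I,M,I]
Op 10: C3 read [C3 read from I: others=['C2=M'] -> C3=S, others downsized to S] -> [I,I,S,S]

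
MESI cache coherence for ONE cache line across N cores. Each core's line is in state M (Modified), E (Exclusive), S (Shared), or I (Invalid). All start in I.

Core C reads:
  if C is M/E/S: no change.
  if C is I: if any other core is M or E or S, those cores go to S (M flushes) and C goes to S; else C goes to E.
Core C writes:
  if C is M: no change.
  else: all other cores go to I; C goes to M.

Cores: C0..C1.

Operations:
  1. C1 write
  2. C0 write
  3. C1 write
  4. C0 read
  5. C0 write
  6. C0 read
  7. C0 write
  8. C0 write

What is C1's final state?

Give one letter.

Answer: I

Derivation:
Op 1: C1 write [C1 write: invalidate none -> C1=M] -> [I,M]
Op 2: C0 write [C0 write: invalidate ['C1=M'] -> C0=M] -> [M,I]
Op 3: C1 write [C1 write: invalidate ['C0=M'] -> C1=M] -> [I,M]
Op 4: C0 read [C0 read from I: others=['C1=M'] -> C0=S, others downsized to S] -> [S,S]
Op 5: C0 write [C0 write: invalidate ['C1=S'] -> C0=M] -> [M,I]
Op 6: C0 read [C0 read: already in M, no change] -> [M,I]
Op 7: C0 write [C0 write: already M (modified), no change] -> [M,I]
Op 8: C0 write [C0 write: already M (modified), no change] -> [M,I]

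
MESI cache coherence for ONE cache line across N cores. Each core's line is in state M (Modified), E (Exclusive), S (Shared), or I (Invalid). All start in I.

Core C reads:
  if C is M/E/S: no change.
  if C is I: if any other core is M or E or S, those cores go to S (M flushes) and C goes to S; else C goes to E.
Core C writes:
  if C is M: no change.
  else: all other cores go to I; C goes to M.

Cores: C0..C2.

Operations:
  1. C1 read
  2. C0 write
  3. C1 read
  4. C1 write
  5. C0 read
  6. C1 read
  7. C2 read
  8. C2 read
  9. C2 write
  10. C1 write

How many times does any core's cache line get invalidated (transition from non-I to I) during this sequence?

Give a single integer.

Op 1: C1 read [C1 read from I: no other sharers -> C1=E (exclusive)] -> [I,E,I] (invalidations this op: 0; running total: 0)
Op 2: C0 write [C0 write: invalidate ['C1=E'] -> C0=M] -> [M,I,I] (invalidations this op: 1; running total: 1)
Op 3: C1 read [C1 read from I: others=['C0=M'] -> C1=S, others downsized to S] -> [S,S,I] (invalidations this op: 0; running total: 1)
Op 4: C1 write [C1 write: invalidate ['C0=S'] -> C1=M] -> [I,M,I] (invalidations this op: 1; running total: 2)
Op 5: C0 read [C0 read from I: others=['C1=M'] -> C0=S, others downsized to S] -> [S,S,I] (invalidations this op: 0; running total: 2)
Op 6: C1 read [C1 read: already in S, no change] -> [S,S,I] (invalidations this op: 0; running total: 2)
Op 7: C2 read [C2 read from I: others=['C0=S', 'C1=S'] -> C2=S, others downsized to S] -> [S,S,S] (invalidations this op: 0; running total: 2)
Op 8: C2 read [C2 read: already in S, no change] -> [S,S,S] (invalidations this op: 0; running total: 2)
Op 9: C2 write [C2 write: invalidate ['C0=S', 'C1=S'] -> C2=M] -> [I,I,M] (invalidations this op: 2; running total: 4)
Op 10: C1 write [C1 write: invalidate ['C2=M'] -> C1=M] -> [I,M,I] (invalidations this op: 1; running total: 5)

Answer: 5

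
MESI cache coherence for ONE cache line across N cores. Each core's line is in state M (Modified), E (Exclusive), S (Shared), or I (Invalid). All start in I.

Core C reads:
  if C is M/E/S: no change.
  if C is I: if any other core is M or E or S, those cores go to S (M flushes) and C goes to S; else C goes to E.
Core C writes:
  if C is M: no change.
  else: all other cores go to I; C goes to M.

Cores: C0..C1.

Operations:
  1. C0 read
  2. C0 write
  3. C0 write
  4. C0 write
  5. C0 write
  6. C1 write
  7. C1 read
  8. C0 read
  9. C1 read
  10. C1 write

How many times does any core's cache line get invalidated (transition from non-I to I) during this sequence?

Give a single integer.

Op 1: C0 read [C0 read from I: no other sharers -> C0=E (exclusive)] -> [E,I] (invalidations this op: 0; running total: 0)
Op 2: C0 write [C0 write: invalidate none -> C0=M] -> [M,I] (invalidations this op: 0; running total: 0)
Op 3: C0 write [C0 write: already M (modified), no change] -> [M,I] (invalidations this op: 0; running total: 0)
Op 4: C0 write [C0 write: already M (modified), no change] -> [M,I] (invalidations this op: 0; running total: 0)
Op 5: C0 write [C0 write: already M (modified), no change] -> [M,I] (invalidations this op: 0; running total: 0)
Op 6: C1 write [C1 write: invalidate ['C0=M'] -> C1=M] -> [I,M] (invalidations this op: 1; running total: 1)
Op 7: C1 read [C1 read: already in M, no change] -> [I,M] (invalidations this op: 0; running total: 1)
Op 8: C0 read [C0 read from I: others=['C1=M'] -> C0=S, others downsized to S] -> [S,S] (invalidations this op: 0; running total: 1)
Op 9: C1 read [C1 read: already in S, no change] -> [S,S] (invalidations this op: 0; running total: 1)
Op 10: C1 write [C1 write: invalidate ['C0=S'] -> C1=M] -> [I,M] (invalidations this op: 1; running total: 2)

Answer: 2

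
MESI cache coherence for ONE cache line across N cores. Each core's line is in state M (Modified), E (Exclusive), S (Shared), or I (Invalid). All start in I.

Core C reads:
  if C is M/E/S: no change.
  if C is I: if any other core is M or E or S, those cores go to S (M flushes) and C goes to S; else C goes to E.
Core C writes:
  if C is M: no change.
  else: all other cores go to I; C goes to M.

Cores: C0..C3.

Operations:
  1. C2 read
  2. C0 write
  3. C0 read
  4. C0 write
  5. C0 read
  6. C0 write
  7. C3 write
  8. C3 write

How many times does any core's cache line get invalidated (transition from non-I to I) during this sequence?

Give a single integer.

Answer: 2

Derivation:
Op 1: C2 read [C2 read from I: no other sharers -> C2=E (exclusive)] -> [I,I,E,I] (invalidations this op: 0; running total: 0)
Op 2: C0 write [C0 write: invalidate ['C2=E'] -> C0=M] -> [M,I,I,I] (invalidations this op: 1; running total: 1)
Op 3: C0 read [C0 read: already in M, no change] -> [M,I,I,I] (invalidations this op: 0; running total: 1)
Op 4: C0 write [C0 write: already M (modified), no change] -> [M,I,I,I] (invalidations this op: 0; running total: 1)
Op 5: C0 read [C0 read: already in M, no change] -> [M,I,I,I] (invalidations this op: 0; running total: 1)
Op 6: C0 write [C0 write: already M (modified), no change] -> [M,I,I,I] (invalidations this op: 0; running total: 1)
Op 7: C3 write [C3 write: invalidate ['C0=M'] -> C3=M] -> [I,I,I,M] (invalidations this op: 1; running total: 2)
Op 8: C3 write [C3 write: already M (modified), no change] -> [I,I,I,M] (invalidations this op: 0; running total: 2)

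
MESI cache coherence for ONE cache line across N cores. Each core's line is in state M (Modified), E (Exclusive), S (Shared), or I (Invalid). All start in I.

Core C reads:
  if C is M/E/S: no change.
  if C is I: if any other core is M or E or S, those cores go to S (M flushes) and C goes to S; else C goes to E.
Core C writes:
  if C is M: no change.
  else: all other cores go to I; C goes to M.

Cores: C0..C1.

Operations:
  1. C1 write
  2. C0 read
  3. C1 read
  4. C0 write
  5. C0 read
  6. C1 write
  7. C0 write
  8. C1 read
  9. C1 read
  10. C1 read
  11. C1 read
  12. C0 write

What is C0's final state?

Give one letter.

Answer: M

Derivation:
Op 1: C1 write [C1 write: invalidate none -> C1=M] -> [I,M]
Op 2: C0 read [C0 read from I: others=['C1=M'] -> C0=S, others downsized to S] -> [S,S]
Op 3: C1 read [C1 read: already in S, no change] -> [S,S]
Op 4: C0 write [C0 write: invalidate ['C1=S'] -> C0=M] -> [M,I]
Op 5: C0 read [C0 read: already in M, no change] -> [M,I]
Op 6: C1 write [C1 write: invalidate ['C0=M'] -> C1=M] -> [I,M]
Op 7: C0 write [C0 write: invalidate ['C1=M'] -> C0=M] -> [M,I]
Op 8: C1 read [C1 read from I: others=['C0=M'] -> C1=S, others downsized to S] -> [S,S]
Op 9: C1 read [C1 read: already in S, no change] -> [S,S]
Op 10: C1 read [C1 read: already in S, no change] -> [S,S]
Op 11: C1 read [C1 read: already in S, no change] -> [S,S]
Op 12: C0 write [C0 write: invalidate ['C1=S'] -> C0=M] -> [M,I]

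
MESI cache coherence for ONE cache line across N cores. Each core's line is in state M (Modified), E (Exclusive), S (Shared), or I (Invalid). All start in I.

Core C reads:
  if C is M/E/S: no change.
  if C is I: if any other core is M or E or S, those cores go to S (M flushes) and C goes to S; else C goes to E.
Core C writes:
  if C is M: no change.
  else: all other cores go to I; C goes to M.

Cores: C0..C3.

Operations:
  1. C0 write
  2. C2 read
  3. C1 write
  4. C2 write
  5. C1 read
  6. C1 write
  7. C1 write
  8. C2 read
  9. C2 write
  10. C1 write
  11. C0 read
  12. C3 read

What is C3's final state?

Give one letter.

Op 1: C0 write [C0 write: invalidate none -> C0=M] -> [M,I,I,I]
Op 2: C2 read [C2 read from I: others=['C0=M'] -> C2=S, others downsized to S] -> [S,I,S,I]
Op 3: C1 write [C1 write: invalidate ['C0=S', 'C2=S'] -> C1=M] -> [I,M,I,I]
Op 4: C2 write [C2 write: invalidate ['C1=M'] -> C2=M] -> [I,I,M,I]
Op 5: C1 read [C1 read from I: others=['C2=M'] -> C1=S, others downsized to S] -> [I,S,S,I]
Op 6: C1 write [C1 write: invalidate ['C2=S'] -> C1=M] -> [I,M,I,I]
Op 7: C1 write [C1 write: already M (modified), no change] -> [I,M,I,I]
Op 8: C2 read [C2 read from I: others=['C1=M'] -> C2=S, others downsized to S] -> [I,S,S,I]
Op 9: C2 write [C2 write: invalidate ['C1=S'] -> C2=M] -> [I,I,M,I]
Op 10: C1 write [C1 write: invalidate ['C2=M'] -> C1=M] -> [I,M,I,I]
Op 11: C0 read [C0 read from I: others=['C1=M'] -> C0=S, others downsized to S] -> [S,S,I,I]
Op 12: C3 read [C3 read from I: others=['C0=S', 'C1=S'] -> C3=S, others downsized to S] -> [S,S,I,S]

Answer: S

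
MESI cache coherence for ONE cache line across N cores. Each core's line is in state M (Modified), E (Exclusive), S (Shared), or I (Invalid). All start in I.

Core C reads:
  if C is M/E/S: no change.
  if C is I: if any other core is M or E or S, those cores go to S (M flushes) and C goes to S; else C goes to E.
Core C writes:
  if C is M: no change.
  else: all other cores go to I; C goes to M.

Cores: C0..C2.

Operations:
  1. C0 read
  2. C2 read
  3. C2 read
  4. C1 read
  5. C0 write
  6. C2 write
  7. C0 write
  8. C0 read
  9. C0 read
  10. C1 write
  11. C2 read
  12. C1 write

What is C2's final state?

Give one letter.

Op 1: C0 read [C0 read from I: no other sharers -> C0=E (exclusive)] -> [E,I,I]
Op 2: C2 read [C2 read from I: others=['C0=E'] -> C2=S, others downsized to S] -> [S,I,S]
Op 3: C2 read [C2 read: already in S, no change] -> [S,I,S]
Op 4: C1 read [C1 read from I: others=['C0=S', 'C2=S'] -> C1=S, others downsized to S] -> [S,S,S]
Op 5: C0 write [C0 write: invalidate ['C1=S', 'C2=S'] -> C0=M] -> [M,I,I]
Op 6: C2 write [C2 write: invalidate ['C0=M'] -> C2=M] -> [I,I,M]
Op 7: C0 write [C0 write: invalidate ['C2=M'] -> C0=M] -> [M,I,I]
Op 8: C0 read [C0 read: already in M, no change] -> [M,I,I]
Op 9: C0 read [C0 read: already in M, no change] -> [M,I,I]
Op 10: C1 write [C1 write: invalidate ['C0=M'] -> C1=M] -> [I,M,I]
Op 11: C2 read [C2 read from I: others=['C1=M'] -> C2=S, others downsized to S] -> [I,S,S]
Op 12: C1 write [C1 write: invalidate ['C2=S'] -> C1=M] -> [I,M,I]

Answer: I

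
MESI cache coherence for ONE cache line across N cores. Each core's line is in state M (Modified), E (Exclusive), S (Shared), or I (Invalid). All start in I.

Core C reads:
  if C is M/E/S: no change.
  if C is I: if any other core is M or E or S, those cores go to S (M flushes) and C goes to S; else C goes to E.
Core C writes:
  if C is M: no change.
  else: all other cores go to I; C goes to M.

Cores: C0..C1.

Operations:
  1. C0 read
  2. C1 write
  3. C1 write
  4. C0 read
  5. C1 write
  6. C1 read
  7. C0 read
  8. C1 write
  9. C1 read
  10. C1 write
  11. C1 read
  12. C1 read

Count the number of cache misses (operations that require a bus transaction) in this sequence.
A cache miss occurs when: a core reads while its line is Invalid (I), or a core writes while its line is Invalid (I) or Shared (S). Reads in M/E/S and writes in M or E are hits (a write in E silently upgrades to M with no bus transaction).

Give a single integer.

Answer: 6

Derivation:
Op 1: C0 read [C0 read from I: no other sharers -> C0=E (exclusive)] -> [E,I] [MISS #1: read from I]
Op 2: C1 write [C1 write: invalidate ['C0=E'] -> C1=M] -> [I,M] [MISS #2: write from I]
Op 3: C1 write [C1 write: already M (modified), no change] -> [I,M] [hit: write from M]
Op 4: C0 read [C0 read from I: others=['C1=M'] -> C0=S, others downsized to S] -> [S,S] [MISS #3: read from I]
Op 5: C1 write [C1 write: invalidate ['C0=S'] -> C1=M] -> [I,M] [MISS #4: write from S]
Op 6: C1 read [C1 read: already in M, no change] -> [I,M] [hit: read from M]
Op 7: C0 read [C0 read from I: others=['C1=M'] -> C0=S, others downsized to S] -> [S,S] [MISS #5: read from I]
Op 8: C1 write [C1 write: invalidate ['C0=S'] -> C1=M] -> [I,M] [MISS #6: write from S]
Op 9: C1 read [C1 read: already in M, no change] -> [I,M] [hit: read from M]
Op 10: C1 write [C1 write: already M (modified), no change] -> [I,M] [hit: write from M]
Op 11: C1 read [C1 read: already in M, no change] -> [I,M] [hit: read from M]
Op 12: C1 read [C1 read: already in M, no change] -> [I,M] [hit: read from M]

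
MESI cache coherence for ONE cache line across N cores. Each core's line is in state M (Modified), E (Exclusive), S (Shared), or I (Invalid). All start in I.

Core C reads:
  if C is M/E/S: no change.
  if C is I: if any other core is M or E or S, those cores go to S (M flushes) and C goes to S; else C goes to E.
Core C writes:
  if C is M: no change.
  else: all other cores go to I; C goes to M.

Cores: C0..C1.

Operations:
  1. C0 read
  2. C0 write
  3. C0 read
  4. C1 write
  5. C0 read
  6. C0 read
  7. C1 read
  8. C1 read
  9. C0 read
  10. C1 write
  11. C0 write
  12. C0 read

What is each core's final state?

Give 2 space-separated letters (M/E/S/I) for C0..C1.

Answer: M I

Derivation:
Op 1: C0 read [C0 read from I: no other sharers -> C0=E (exclusive)] -> [E,I]
Op 2: C0 write [C0 write: invalidate none -> C0=M] -> [M,I]
Op 3: C0 read [C0 read: already in M, no change] -> [M,I]
Op 4: C1 write [C1 write: invalidate ['C0=M'] -> C1=M] -> [I,M]
Op 5: C0 read [C0 read from I: others=['C1=M'] -> C0=S, others downsized to S] -> [S,S]
Op 6: C0 read [C0 read: already in S, no change] -> [S,S]
Op 7: C1 read [C1 read: already in S, no change] -> [S,S]
Op 8: C1 read [C1 read: already in S, no change] -> [S,S]
Op 9: C0 read [C0 read: already in S, no change] -> [S,S]
Op 10: C1 write [C1 write: invalidate ['C0=S'] -> C1=M] -> [I,M]
Op 11: C0 write [C0 write: invalidate ['C1=M'] -> C0=M] -> [M,I]
Op 12: C0 read [C0 read: already in M, no change] -> [M,I]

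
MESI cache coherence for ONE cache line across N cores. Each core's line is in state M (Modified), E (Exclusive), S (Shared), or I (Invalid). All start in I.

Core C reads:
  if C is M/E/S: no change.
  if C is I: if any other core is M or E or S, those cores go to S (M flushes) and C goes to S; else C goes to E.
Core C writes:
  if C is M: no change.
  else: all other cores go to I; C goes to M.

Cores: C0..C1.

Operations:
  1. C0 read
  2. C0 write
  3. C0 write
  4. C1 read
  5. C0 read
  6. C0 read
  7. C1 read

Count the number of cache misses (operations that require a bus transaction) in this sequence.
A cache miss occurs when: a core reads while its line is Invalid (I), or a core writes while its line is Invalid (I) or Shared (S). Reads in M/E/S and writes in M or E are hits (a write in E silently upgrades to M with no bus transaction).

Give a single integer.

Answer: 2

Derivation:
Op 1: C0 read [C0 read from I: no other sharers -> C0=E (exclusive)] -> [E,I] [MISS #1: read from I]
Op 2: C0 write [C0 write: invalidate none -> C0=M] -> [M,I] [hit: write from E is a silent E->M upgrade, no bus transaction]
Op 3: C0 write [C0 write: already M (modified), no change] -> [M,I] [hit: write from M]
Op 4: C1 read [C1 read from I: others=['C0=M'] -> C1=S, others downsized to S] -> [S,S] [MISS #2: read from I]
Op 5: C0 read [C0 read: already in S, no change] -> [S,S] [hit: read from S]
Op 6: C0 read [C0 read: already in S, no change] -> [S,S] [hit: read from S]
Op 7: C1 read [C1 read: already in S, no change] -> [S,S] [hit: read from S]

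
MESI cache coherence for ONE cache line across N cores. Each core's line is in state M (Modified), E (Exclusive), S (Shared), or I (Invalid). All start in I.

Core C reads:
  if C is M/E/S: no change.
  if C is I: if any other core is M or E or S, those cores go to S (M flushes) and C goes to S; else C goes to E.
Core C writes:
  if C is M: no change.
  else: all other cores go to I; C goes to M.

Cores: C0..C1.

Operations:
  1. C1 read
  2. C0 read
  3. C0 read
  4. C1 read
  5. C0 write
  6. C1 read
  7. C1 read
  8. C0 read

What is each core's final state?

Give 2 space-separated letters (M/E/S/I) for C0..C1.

Op 1: C1 read [C1 read from I: no other sharers -> C1=E (exclusive)] -> [I,E]
Op 2: C0 read [C0 read from I: others=['C1=E'] -> C0=S, others downsized to S] -> [S,S]
Op 3: C0 read [C0 read: already in S, no change] -> [S,S]
Op 4: C1 read [C1 read: already in S, no change] -> [S,S]
Op 5: C0 write [C0 write: invalidate ['C1=S'] -> C0=M] -> [M,I]
Op 6: C1 read [C1 read from I: others=['C0=M'] -> C1=S, others downsized to S] -> [S,S]
Op 7: C1 read [C1 read: already in S, no change] -> [S,S]
Op 8: C0 read [C0 read: already in S, no change] -> [S,S]

Answer: S S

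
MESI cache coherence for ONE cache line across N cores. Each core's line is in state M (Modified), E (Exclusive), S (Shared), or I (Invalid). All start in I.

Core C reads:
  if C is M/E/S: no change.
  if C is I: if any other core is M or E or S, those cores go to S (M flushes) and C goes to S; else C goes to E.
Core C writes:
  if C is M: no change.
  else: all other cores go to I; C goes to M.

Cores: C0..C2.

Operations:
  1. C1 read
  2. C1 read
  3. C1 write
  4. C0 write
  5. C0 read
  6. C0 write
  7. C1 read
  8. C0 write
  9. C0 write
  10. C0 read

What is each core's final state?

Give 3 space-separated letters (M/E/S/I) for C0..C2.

Op 1: C1 read [C1 read from I: no other sharers -> C1=E (exclusive)] -> [I,E,I]
Op 2: C1 read [C1 read: already in E, no change] -> [I,E,I]
Op 3: C1 write [C1 write: invalidate none -> C1=M] -> [I,M,I]
Op 4: C0 write [C0 write: invalidate ['C1=M'] -> C0=M] -> [M,I,I]
Op 5: C0 read [C0 read: already in M, no change] -> [M,I,I]
Op 6: C0 write [C0 write: already M (modified), no change] -> [M,I,I]
Op 7: C1 read [C1 read from I: others=['C0=M'] -> C1=S, others downsized to S] -> [S,S,I]
Op 8: C0 write [C0 write: invalidate ['C1=S'] -> C0=M] -> [M,I,I]
Op 9: C0 write [C0 write: already M (modified), no change] -> [M,I,I]
Op 10: C0 read [C0 read: already in M, no change] -> [M,I,I]

Answer: M I I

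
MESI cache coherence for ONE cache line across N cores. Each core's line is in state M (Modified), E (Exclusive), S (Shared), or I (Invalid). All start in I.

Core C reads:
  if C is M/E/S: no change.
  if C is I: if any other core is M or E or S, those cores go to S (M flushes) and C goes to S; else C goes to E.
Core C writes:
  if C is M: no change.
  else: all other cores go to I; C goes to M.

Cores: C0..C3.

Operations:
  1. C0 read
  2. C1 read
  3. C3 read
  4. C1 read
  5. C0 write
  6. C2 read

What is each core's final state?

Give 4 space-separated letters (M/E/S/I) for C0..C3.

Op 1: C0 read [C0 read from I: no other sharers -> C0=E (exclusive)] -> [E,I,I,I]
Op 2: C1 read [C1 read from I: others=['C0=E'] -> C1=S, others downsized to S] -> [S,S,I,I]
Op 3: C3 read [C3 read from I: others=['C0=S', 'C1=S'] -> C3=S, others downsized to S] -> [S,S,I,S]
Op 4: C1 read [C1 read: already in S, no change] -> [S,S,I,S]
Op 5: C0 write [C0 write: invalidate ['C1=S', 'C3=S'] -> C0=M] -> [M,I,I,I]
Op 6: C2 read [C2 read from I: others=['C0=M'] -> C2=S, others downsized to S] -> [S,I,S,I]

Answer: S I S I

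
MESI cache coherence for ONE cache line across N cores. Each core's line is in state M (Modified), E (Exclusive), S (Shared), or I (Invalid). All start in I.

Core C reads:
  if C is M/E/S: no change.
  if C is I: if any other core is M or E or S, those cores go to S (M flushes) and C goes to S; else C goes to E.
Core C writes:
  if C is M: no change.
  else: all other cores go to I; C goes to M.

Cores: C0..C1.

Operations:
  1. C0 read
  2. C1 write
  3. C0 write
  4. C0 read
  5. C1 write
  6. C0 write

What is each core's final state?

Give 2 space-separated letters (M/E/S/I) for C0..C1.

Answer: M I

Derivation:
Op 1: C0 read [C0 read from I: no other sharers -> C0=E (exclusive)] -> [E,I]
Op 2: C1 write [C1 write: invalidate ['C0=E'] -> C1=M] -> [I,M]
Op 3: C0 write [C0 write: invalidate ['C1=M'] -> C0=M] -> [M,I]
Op 4: C0 read [C0 read: already in M, no change] -> [M,I]
Op 5: C1 write [C1 write: invalidate ['C0=M'] -> C1=M] -> [I,M]
Op 6: C0 write [C0 write: invalidate ['C1=M'] -> C0=M] -> [M,I]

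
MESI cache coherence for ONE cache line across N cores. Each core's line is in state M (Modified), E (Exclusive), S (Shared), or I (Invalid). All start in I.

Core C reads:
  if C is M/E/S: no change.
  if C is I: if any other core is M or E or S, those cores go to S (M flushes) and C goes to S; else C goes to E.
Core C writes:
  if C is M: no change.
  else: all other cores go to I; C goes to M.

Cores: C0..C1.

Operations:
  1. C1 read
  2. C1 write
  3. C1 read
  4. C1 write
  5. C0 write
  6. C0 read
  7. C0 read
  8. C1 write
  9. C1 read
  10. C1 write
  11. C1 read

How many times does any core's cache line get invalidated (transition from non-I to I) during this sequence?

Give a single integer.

Op 1: C1 read [C1 read from I: no other sharers -> C1=E (exclusive)] -> [I,E] (invalidations this op: 0; running total: 0)
Op 2: C1 write [C1 write: invalidate none -> C1=M] -> [I,M] (invalidations this op: 0; running total: 0)
Op 3: C1 read [C1 read: already in M, no change] -> [I,M] (invalidations this op: 0; running total: 0)
Op 4: C1 write [C1 write: already M (modified), no change] -> [I,M] (invalidations this op: 0; running total: 0)
Op 5: C0 write [C0 write: invalidate ['C1=M'] -> C0=M] -> [M,I] (invalidations this op: 1; running total: 1)
Op 6: C0 read [C0 read: already in M, no change] -> [M,I] (invalidations this op: 0; running total: 1)
Op 7: C0 read [C0 read: already in M, no change] -> [M,I] (invalidations this op: 0; running total: 1)
Op 8: C1 write [C1 write: invalidate ['C0=M'] -> C1=M] -> [I,M] (invalidations this op: 1; running total: 2)
Op 9: C1 read [C1 read: already in M, no change] -> [I,M] (invalidations this op: 0; running total: 2)
Op 10: C1 write [C1 write: already M (modified), no change] -> [I,M] (invalidations this op: 0; running total: 2)
Op 11: C1 read [C1 read: already in M, no change] -> [I,M] (invalidations this op: 0; running total: 2)

Answer: 2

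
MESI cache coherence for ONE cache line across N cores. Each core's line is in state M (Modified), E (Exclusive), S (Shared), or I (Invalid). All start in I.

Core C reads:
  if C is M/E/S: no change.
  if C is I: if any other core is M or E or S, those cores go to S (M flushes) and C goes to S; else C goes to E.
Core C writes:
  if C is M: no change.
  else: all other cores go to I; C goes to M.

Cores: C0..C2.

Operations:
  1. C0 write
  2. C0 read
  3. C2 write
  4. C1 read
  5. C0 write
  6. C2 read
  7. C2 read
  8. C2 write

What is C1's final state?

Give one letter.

Op 1: C0 write [C0 write: invalidate none -> C0=M] -> [M,I,I]
Op 2: C0 read [C0 read: already in M, no change] -> [M,I,I]
Op 3: C2 write [C2 write: invalidate ['C0=M'] -> C2=M] -> [I,I,M]
Op 4: C1 read [C1 read from I: others=['C2=M'] -> C1=S, others downsized to S] -> [I,S,S]
Op 5: C0 write [C0 write: invalidate ['C1=S', 'C2=S'] -> C0=M] -> [M,I,I]
Op 6: C2 read [C2 read from I: others=['C0=M'] -> C2=S, others downsized to S] -> [S,I,S]
Op 7: C2 read [C2 read: already in S, no change] -> [S,I,S]
Op 8: C2 write [C2 write: invalidate ['C0=S'] -> C2=M] -> [I,I,M]

Answer: I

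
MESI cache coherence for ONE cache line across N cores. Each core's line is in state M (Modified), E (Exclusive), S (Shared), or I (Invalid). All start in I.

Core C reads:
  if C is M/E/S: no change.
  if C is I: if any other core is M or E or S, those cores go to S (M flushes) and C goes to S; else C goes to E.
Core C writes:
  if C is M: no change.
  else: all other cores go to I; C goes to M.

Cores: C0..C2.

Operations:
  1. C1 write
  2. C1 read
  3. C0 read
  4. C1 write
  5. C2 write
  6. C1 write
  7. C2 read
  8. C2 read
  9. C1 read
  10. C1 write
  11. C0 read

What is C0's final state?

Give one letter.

Answer: S

Derivation:
Op 1: C1 write [C1 write: invalidate none -> C1=M] -> [I,M,I]
Op 2: C1 read [C1 read: already in M, no change] -> [I,M,I]
Op 3: C0 read [C0 read from I: others=['C1=M'] -> C0=S, others downsized to S] -> [S,S,I]
Op 4: C1 write [C1 write: invalidate ['C0=S'] -> C1=M] -> [I,M,I]
Op 5: C2 write [C2 write: invalidate ['C1=M'] -> C2=M] -> [I,I,M]
Op 6: C1 write [C1 write: invalidate ['C2=M'] -> C1=M] -> [I,M,I]
Op 7: C2 read [C2 read from I: others=['C1=M'] -> C2=S, others downsized to S] -> [I,S,S]
Op 8: C2 read [C2 read: already in S, no change] -> [I,S,S]
Op 9: C1 read [C1 read: already in S, no change] -> [I,S,S]
Op 10: C1 write [C1 write: invalidate ['C2=S'] -> C1=M] -> [I,M,I]
Op 11: C0 read [C0 read from I: others=['C1=M'] -> C0=S, others downsized to S] -> [S,S,I]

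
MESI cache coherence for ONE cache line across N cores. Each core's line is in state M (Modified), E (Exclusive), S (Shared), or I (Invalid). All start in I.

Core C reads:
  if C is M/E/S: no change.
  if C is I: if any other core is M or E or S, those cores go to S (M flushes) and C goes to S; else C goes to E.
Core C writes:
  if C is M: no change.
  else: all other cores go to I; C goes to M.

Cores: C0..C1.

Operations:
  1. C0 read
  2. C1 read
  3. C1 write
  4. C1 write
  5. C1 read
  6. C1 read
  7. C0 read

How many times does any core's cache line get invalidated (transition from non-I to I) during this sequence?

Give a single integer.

Op 1: C0 read [C0 read from I: no other sharers -> C0=E (exclusive)] -> [E,I] (invalidations this op: 0; running total: 0)
Op 2: C1 read [C1 read from I: others=['C0=E'] -> C1=S, others downsized to S] -> [S,S] (invalidations this op: 0; running total: 0)
Op 3: C1 write [C1 write: invalidate ['C0=S'] -> C1=M] -> [I,M] (invalidations this op: 1; running total: 1)
Op 4: C1 write [C1 write: already M (modified), no change] -> [I,M] (invalidations this op: 0; running total: 1)
Op 5: C1 read [C1 read: already in M, no change] -> [I,M] (invalidations this op: 0; running total: 1)
Op 6: C1 read [C1 read: already in M, no change] -> [I,M] (invalidations this op: 0; running total: 1)
Op 7: C0 read [C0 read from I: others=['C1=M'] -> C0=S, others downsized to S] -> [S,S] (invalidations this op: 0; running total: 1)

Answer: 1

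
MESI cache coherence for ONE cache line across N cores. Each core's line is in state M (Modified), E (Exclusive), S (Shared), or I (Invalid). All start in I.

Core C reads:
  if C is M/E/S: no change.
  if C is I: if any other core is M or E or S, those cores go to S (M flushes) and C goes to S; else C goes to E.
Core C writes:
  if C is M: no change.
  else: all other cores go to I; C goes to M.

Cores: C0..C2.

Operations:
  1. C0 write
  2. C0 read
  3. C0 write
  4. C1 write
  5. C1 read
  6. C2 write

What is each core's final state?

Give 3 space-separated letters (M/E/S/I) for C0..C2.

Answer: I I M

Derivation:
Op 1: C0 write [C0 write: invalidate none -> C0=M] -> [M,I,I]
Op 2: C0 read [C0 read: already in M, no change] -> [M,I,I]
Op 3: C0 write [C0 write: already M (modified), no change] -> [M,I,I]
Op 4: C1 write [C1 write: invalidate ['C0=M'] -> C1=M] -> [I,M,I]
Op 5: C1 read [C1 read: already in M, no change] -> [I,M,I]
Op 6: C2 write [C2 write: invalidate ['C1=M'] -> C2=M] -> [I,I,M]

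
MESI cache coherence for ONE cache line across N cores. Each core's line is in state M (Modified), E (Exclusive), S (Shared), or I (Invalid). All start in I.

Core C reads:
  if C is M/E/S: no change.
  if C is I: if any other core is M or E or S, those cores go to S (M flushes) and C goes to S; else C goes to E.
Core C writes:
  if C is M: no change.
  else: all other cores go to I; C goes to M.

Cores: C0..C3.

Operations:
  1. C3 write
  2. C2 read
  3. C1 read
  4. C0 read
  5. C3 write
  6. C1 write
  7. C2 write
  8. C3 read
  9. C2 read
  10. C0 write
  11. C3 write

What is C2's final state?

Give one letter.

Op 1: C3 write [C3 write: invalidate none -> C3=M] -> [I,I,I,M]
Op 2: C2 read [C2 read from I: others=['C3=M'] -> C2=S, others downsized to S] -> [I,I,S,S]
Op 3: C1 read [C1 read from I: others=['C2=S', 'C3=S'] -> C1=S, others downsized to S] -> [I,S,S,S]
Op 4: C0 read [C0 read from I: others=['C1=S', 'C2=S', 'C3=S'] -> C0=S, others downsized to S] -> [S,S,S,S]
Op 5: C3 write [C3 write: invalidate ['C0=S', 'C1=S', 'C2=S'] -> C3=M] -> [I,I,I,M]
Op 6: C1 write [C1 write: invalidate ['C3=M'] -> C1=M] -> [I,M,I,I]
Op 7: C2 write [C2 write: invalidate ['C1=M'] -> C2=M] -> [I,I,M,I]
Op 8: C3 read [C3 read from I: others=['C2=M'] -> C3=S, others downsized to S] -> [I,I,S,S]
Op 9: C2 read [C2 read: already in S, no change] -> [I,I,S,S]
Op 10: C0 write [C0 write: invalidate ['C2=S', 'C3=S'] -> C0=M] -> [M,I,I,I]
Op 11: C3 write [C3 write: invalidate ['C0=M'] -> C3=M] -> [I,I,I,M]

Answer: I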